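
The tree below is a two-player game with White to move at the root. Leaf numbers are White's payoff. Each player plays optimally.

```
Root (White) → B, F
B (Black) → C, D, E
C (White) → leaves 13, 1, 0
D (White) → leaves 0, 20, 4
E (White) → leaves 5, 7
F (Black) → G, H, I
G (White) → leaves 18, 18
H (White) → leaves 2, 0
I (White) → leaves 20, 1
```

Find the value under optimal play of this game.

7

C (White): max(13, 1, 0) = 13
D (White): max(0, 20, 4) = 20
E (White): max(5, 7) = 7
B (Black): min(13, 20, 7) = 7
G (White): max(18, 18) = 18
H (White): max(2, 0) = 2
I (White): max(20, 1) = 20
F (Black): min(18, 2, 20) = 2
Root (White): max(7, 2) = 7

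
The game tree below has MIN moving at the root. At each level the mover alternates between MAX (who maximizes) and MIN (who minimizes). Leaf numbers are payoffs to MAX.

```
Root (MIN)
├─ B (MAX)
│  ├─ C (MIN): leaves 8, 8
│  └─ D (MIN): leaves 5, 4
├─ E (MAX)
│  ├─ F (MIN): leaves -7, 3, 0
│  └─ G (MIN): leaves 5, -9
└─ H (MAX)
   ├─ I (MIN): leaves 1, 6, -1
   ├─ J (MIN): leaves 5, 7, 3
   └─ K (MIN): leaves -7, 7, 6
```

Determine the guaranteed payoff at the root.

-7

C (MIN): min(8, 8) = 8
D (MIN): min(5, 4) = 4
B (MAX): max(8, 4) = 8
F (MIN): min(-7, 3, 0) = -7
G (MIN): min(5, -9) = -9
E (MAX): max(-7, -9) = -7
I (MIN): min(1, 6, -1) = -1
J (MIN): min(5, 7, 3) = 3
K (MIN): min(-7, 7, 6) = -7
H (MAX): max(-1, 3, -7) = 3
Root (MIN): min(8, -7, 3) = -7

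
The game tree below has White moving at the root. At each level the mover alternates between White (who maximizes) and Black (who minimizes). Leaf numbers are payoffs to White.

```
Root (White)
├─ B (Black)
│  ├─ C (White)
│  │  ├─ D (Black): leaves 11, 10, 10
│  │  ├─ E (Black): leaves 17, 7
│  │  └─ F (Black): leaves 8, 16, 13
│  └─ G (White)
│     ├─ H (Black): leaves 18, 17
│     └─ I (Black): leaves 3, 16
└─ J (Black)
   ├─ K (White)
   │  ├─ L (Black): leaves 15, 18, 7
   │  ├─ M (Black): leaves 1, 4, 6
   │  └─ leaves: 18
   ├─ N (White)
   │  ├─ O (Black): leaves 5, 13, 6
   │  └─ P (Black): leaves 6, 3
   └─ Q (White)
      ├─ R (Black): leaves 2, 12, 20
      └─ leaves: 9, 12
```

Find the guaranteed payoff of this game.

D (Black): min(11, 10, 10) = 10
E (Black): min(17, 7) = 7
F (Black): min(8, 16, 13) = 8
C (White): max(10, 7, 8) = 10
H (Black): min(18, 17) = 17
I (Black): min(3, 16) = 3
G (White): max(17, 3) = 17
B (Black): min(10, 17) = 10
L (Black): min(15, 18, 7) = 7
M (Black): min(1, 4, 6) = 1
K (White): max(7, 1, 18) = 18
O (Black): min(5, 13, 6) = 5
P (Black): min(6, 3) = 3
N (White): max(5, 3) = 5
R (Black): min(2, 12, 20) = 2
Q (White): max(2, 9, 12) = 12
J (Black): min(18, 5, 12) = 5
Root (White): max(10, 5) = 10

10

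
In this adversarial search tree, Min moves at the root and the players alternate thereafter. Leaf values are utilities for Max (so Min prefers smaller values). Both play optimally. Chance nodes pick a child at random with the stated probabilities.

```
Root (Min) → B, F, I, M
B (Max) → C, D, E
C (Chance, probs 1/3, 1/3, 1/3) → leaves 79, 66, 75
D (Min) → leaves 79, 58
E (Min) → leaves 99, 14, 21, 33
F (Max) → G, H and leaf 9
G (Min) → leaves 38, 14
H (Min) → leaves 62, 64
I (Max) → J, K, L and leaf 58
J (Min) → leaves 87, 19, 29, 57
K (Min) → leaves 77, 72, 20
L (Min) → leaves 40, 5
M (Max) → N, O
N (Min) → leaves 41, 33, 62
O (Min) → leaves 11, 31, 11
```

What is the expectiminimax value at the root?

33

C (Chance): 1/3·79 + 1/3·66 + 1/3·75 = 73.33
D (Min): min(79, 58) = 58
E (Min): min(99, 14, 21, 33) = 14
B (Max): max(73.33, 58, 14) = 73.33
G (Min): min(38, 14) = 14
H (Min): min(62, 64) = 62
F (Max): max(14, 62, 9) = 62
J (Min): min(87, 19, 29, 57) = 19
K (Min): min(77, 72, 20) = 20
L (Min): min(40, 5) = 5
I (Max): max(19, 20, 5, 58) = 58
N (Min): min(41, 33, 62) = 33
O (Min): min(11, 31, 11) = 11
M (Max): max(33, 11) = 33
Root (Min): min(73.33, 62, 58, 33) = 33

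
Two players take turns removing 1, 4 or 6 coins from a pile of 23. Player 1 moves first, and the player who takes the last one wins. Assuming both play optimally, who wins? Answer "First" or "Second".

First

W/L table (W = player to move can force a win):
i:   0  1  2  3  4  5  6  7  8  9 10 11 12 13 14 15 16 17 18 19 20 21 22 23
     L  W  L  W  W  L  W  L  W  W  L  W  L  W  W  L  W  L  W  W  L  W  L  W
Position 23 is W, so the first player wins.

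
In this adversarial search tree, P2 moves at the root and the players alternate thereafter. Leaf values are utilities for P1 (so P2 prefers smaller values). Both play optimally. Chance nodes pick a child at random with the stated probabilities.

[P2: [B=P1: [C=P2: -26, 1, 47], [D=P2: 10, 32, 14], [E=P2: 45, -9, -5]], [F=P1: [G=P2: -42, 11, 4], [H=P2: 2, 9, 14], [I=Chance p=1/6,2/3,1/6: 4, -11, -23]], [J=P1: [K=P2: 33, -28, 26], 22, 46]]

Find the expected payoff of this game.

C (P2): min(-26, 1, 47) = -26
D (P2): min(10, 32, 14) = 10
E (P2): min(45, -9, -5) = -9
B (P1): max(-26, 10, -9) = 10
G (P2): min(-42, 11, 4) = -42
H (P2): min(2, 9, 14) = 2
I (Chance): 1/6·4 + 2/3·-11 + 1/6·-23 = -10.5
F (P1): max(-42, 2, -10.5) = 2
K (P2): min(33, -28, 26) = -28
J (P1): max(-28, 22, 46) = 46
Root (P2): min(10, 2, 46) = 2

2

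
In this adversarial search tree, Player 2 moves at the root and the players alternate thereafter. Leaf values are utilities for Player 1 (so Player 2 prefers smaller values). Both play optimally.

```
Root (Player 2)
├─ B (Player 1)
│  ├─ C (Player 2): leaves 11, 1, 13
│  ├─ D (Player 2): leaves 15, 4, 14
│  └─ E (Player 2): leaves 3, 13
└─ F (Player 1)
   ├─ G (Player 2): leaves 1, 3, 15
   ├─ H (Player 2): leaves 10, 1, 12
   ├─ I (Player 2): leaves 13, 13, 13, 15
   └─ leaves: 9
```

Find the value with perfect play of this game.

C (Player 2): min(11, 1, 13) = 1
D (Player 2): min(15, 4, 14) = 4
E (Player 2): min(3, 13) = 3
B (Player 1): max(1, 4, 3) = 4
G (Player 2): min(1, 3, 15) = 1
H (Player 2): min(10, 1, 12) = 1
I (Player 2): min(13, 13, 13, 15) = 13
F (Player 1): max(1, 1, 13, 9) = 13
Root (Player 2): min(4, 13) = 4

4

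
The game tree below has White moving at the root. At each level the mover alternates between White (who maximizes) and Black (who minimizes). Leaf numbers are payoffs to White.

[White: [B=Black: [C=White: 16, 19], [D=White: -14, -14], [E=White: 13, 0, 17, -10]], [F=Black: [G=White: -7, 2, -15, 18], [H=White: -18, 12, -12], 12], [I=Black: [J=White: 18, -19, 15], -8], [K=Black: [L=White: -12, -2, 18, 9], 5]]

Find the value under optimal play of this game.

12

C (White): max(16, 19) = 19
D (White): max(-14, -14) = -14
E (White): max(13, 0, 17, -10) = 17
B (Black): min(19, -14, 17) = -14
G (White): max(-7, 2, -15, 18) = 18
H (White): max(-18, 12, -12) = 12
F (Black): min(18, 12, 12) = 12
J (White): max(18, -19, 15) = 18
I (Black): min(18, -8) = -8
L (White): max(-12, -2, 18, 9) = 18
K (Black): min(18, 5) = 5
Root (White): max(-14, 12, -8, 5) = 12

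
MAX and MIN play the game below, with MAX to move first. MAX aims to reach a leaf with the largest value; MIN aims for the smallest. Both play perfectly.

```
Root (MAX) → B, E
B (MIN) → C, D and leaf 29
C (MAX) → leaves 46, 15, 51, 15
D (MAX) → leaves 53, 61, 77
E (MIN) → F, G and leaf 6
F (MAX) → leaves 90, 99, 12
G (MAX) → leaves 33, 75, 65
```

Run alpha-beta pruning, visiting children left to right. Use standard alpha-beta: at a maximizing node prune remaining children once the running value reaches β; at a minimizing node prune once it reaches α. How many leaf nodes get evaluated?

13

C [α=-∞,β=+∞]: v=51
D [α=-∞,β=51]: v=53 after child 1 ≥ β → β-cutoff, skip 2
B [α=-∞,β=+∞]: v=29
F [α=29,β=+∞]: v=99
G [α=29,β=99]: v=75
E [α=29,β=+∞]: v=6
Root [α=-∞,β=+∞]: v=29
Leaves evaluated: 13 of 15.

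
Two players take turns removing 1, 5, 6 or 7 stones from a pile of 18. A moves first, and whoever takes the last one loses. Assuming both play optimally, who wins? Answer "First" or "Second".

First

Mark each pile size as W (mover wins) or L (mover loses):
i:   0  1  2  3  4  5  6  7  8  9 10 11 12 13 14 15 16 17 18
     W  L  W  L  W  L  W  W  W  W  W  W  W  L  W  L  W  L  W
Position 18 is W, so the first player wins.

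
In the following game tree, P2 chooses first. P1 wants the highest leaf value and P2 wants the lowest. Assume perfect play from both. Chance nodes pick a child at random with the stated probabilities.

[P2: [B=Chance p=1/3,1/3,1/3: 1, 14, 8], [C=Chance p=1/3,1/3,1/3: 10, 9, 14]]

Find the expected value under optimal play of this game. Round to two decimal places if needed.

7.67

B (Chance): 1/3·1 + 1/3·14 + 1/3·8 = 7.67
C (Chance): 1/3·10 + 1/3·9 + 1/3·14 = 11
Root (P2): min(7.67, 11) = 7.67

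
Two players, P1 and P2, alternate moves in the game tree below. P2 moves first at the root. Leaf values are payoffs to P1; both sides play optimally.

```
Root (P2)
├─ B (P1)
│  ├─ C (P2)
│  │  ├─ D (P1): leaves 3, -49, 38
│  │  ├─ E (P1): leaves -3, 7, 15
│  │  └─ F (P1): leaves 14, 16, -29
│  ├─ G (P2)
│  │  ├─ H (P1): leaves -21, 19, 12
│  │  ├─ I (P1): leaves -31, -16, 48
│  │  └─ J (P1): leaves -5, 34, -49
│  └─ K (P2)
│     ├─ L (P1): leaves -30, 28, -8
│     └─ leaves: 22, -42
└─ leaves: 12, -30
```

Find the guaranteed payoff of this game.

D (P1): max(3, -49, 38) = 38
E (P1): max(-3, 7, 15) = 15
F (P1): max(14, 16, -29) = 16
C (P2): min(38, 15, 16) = 15
H (P1): max(-21, 19, 12) = 19
I (P1): max(-31, -16, 48) = 48
J (P1): max(-5, 34, -49) = 34
G (P2): min(19, 48, 34) = 19
L (P1): max(-30, 28, -8) = 28
K (P2): min(28, 22, -42) = -42
B (P1): max(15, 19, -42) = 19
Root (P2): min(19, 12, -30) = -30

-30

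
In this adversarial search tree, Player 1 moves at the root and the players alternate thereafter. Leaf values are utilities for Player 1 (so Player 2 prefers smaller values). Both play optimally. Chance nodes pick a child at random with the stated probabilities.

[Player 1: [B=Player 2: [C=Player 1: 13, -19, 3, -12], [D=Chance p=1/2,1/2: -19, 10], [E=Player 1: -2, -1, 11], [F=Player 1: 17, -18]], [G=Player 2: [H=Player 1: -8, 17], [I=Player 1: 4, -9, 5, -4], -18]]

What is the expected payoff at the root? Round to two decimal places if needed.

-4.5

C (Player 1): max(13, -19, 3, -12) = 13
D (Chance): 1/2·-19 + 1/2·10 = -4.5
E (Player 1): max(-2, -1, 11) = 11
F (Player 1): max(17, -18) = 17
B (Player 2): min(13, -4.5, 11, 17) = -4.5
H (Player 1): max(-8, 17) = 17
I (Player 1): max(4, -9, 5, -4) = 5
G (Player 2): min(17, 5, -18) = -18
Root (Player 1): max(-4.5, -18) = -4.5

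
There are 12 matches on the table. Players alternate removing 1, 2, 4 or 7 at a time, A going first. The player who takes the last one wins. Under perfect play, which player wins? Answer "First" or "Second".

Second

Positions where the player to move wins (W) vs loses (L):
i:   0  1  2  3  4  5  6  7  8  9 10 11 12
     L  W  W  L  W  W  L  W  W  L  W  W  L
Position 12 is L, so the second player wins.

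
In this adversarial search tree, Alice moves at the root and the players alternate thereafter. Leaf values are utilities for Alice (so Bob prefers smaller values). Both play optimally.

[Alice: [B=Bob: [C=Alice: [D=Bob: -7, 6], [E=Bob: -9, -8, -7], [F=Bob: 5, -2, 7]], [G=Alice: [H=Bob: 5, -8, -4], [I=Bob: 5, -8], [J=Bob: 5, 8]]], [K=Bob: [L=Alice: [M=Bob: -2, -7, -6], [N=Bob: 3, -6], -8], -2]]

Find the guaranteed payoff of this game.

D (Bob): min(-7, 6) = -7
E (Bob): min(-9, -8, -7) = -9
F (Bob): min(5, -2, 7) = -2
C (Alice): max(-7, -9, -2) = -2
H (Bob): min(5, -8, -4) = -8
I (Bob): min(5, -8) = -8
J (Bob): min(5, 8) = 5
G (Alice): max(-8, -8, 5) = 5
B (Bob): min(-2, 5) = -2
M (Bob): min(-2, -7, -6) = -7
N (Bob): min(3, -6) = -6
L (Alice): max(-7, -6, -8) = -6
K (Bob): min(-6, -2) = -6
Root (Alice): max(-2, -6) = -2

-2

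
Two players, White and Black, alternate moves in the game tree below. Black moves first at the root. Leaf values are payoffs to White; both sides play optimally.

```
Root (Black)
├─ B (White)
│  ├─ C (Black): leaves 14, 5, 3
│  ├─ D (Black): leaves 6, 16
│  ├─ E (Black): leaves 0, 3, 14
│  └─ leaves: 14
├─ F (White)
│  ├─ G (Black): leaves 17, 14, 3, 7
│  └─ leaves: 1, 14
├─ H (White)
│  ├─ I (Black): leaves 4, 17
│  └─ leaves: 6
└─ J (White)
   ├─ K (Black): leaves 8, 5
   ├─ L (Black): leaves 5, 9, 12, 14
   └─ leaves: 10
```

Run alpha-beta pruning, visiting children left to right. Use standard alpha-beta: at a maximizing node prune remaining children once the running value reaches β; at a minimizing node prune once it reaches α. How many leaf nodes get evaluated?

20

C [α=-∞,β=+∞]: v=3
D [α=3,β=+∞]: v=6
E [α=6,β=+∞]: v=0 after child 1 ≤ α → α-cutoff, skip 2
B [α=-∞,β=+∞]: v=14
G [α=-∞,β=14]: v=3
F [α=-∞,β=14]: v=14
I [α=-∞,β=14]: v=4
H [α=-∞,β=14]: v=6
K [α=-∞,β=6]: v=5
L [α=5,β=6]: v=5 after child 1 ≤ α → α-cutoff, skip 3
J [α=-∞,β=6]: v=10
Root [α=-∞,β=+∞]: v=6
Leaves evaluated: 20 of 25.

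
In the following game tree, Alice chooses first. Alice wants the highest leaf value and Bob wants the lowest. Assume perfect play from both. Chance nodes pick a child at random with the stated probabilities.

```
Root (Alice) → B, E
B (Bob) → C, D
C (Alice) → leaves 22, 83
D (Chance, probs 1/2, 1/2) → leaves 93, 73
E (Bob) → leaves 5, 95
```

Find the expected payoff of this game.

C (Alice): max(22, 83) = 83
D (Chance): 1/2·93 + 1/2·73 = 83
B (Bob): min(83, 83) = 83
E (Bob): min(5, 95) = 5
Root (Alice): max(83, 5) = 83

83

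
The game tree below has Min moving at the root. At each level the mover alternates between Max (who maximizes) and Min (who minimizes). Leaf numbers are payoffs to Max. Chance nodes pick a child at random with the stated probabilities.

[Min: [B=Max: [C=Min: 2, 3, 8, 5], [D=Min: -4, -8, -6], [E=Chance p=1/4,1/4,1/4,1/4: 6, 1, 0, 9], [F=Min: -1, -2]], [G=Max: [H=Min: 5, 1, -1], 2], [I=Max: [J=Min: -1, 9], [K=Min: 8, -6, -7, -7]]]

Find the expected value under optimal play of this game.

C (Min): min(2, 3, 8, 5) = 2
D (Min): min(-4, -8, -6) = -8
E (Chance): 1/4·6 + 1/4·1 + 1/4·0 + 1/4·9 = 4
F (Min): min(-1, -2) = -2
B (Max): max(2, -8, 4, -2) = 4
H (Min): min(5, 1, -1) = -1
G (Max): max(-1, 2) = 2
J (Min): min(-1, 9) = -1
K (Min): min(8, -6, -7, -7) = -7
I (Max): max(-1, -7) = -1
Root (Min): min(4, 2, -1) = -1

-1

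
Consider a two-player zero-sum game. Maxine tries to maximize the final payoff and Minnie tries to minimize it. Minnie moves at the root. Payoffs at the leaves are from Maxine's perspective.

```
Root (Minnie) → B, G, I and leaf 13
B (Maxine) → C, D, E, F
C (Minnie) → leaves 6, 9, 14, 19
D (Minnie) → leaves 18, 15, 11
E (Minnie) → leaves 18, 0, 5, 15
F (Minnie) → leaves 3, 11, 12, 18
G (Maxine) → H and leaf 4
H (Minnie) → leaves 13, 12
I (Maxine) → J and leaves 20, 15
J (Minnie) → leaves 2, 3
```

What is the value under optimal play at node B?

11

C: min(6, 9, 14, 19) = 6
D: min(18, 15, 11) = 11
E: min(18, 0, 5, 15) = 0
F: min(3, 11, 12, 18) = 3
B: max(6, 11, 0, 3) = 11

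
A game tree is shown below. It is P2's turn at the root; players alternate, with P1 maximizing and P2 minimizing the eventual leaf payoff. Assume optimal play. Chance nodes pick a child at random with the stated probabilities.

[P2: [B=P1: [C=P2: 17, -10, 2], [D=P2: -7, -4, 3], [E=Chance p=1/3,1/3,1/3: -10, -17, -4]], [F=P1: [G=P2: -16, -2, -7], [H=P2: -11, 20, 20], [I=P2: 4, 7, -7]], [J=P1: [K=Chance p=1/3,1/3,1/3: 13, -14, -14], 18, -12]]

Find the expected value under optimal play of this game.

-7

C (P2): min(17, -10, 2) = -10
D (P2): min(-7, -4, 3) = -7
E (Chance): 1/3·-10 + 1/3·-17 + 1/3·-4 = -10.33
B (P1): max(-10, -7, -10.33) = -7
G (P2): min(-16, -2, -7) = -16
H (P2): min(-11, 20, 20) = -11
I (P2): min(4, 7, -7) = -7
F (P1): max(-16, -11, -7) = -7
K (Chance): 1/3·13 + 1/3·-14 + 1/3·-14 = -5
J (P1): max(-5, 18, -12) = 18
Root (P2): min(-7, -7, 18) = -7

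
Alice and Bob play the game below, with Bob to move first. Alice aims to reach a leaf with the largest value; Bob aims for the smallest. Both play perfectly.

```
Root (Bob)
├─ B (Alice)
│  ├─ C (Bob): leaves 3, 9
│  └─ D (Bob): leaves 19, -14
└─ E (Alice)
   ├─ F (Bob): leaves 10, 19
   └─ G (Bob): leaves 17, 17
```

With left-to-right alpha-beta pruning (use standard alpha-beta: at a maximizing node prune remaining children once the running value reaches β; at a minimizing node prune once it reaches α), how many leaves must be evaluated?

C [α=-∞,β=+∞]: v=3
D [α=3,β=+∞]: v=-14
B [α=-∞,β=+∞]: v=3
F [α=-∞,β=3]: v=10
E [α=-∞,β=3]: v=10 after child 1 ≥ β → β-cutoff, skip 1
Root [α=-∞,β=+∞]: v=3
Leaves evaluated: 6 of 8.

6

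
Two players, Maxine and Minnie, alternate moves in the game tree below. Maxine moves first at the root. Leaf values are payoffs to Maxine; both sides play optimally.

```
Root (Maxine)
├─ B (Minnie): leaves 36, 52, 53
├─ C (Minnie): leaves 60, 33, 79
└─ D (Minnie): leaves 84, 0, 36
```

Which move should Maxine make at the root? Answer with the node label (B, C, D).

B (Minnie): min(36, 52, 53) = 36
C (Minnie): min(60, 33, 79) = 33
D (Minnie): min(84, 0, 36) = 0
Root (Maxine): max(36, 33, 0) = 36
Maxine picks the child with the highest value: B (value 36).

B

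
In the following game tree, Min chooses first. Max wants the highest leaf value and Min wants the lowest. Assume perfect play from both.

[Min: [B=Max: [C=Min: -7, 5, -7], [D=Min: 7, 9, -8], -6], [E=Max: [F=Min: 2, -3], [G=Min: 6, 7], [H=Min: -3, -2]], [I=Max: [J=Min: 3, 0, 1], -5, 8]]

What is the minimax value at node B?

C: min(-7, 5, -7) = -7
D: min(7, 9, -8) = -8
B: max(-7, -8, -6) = -6

-6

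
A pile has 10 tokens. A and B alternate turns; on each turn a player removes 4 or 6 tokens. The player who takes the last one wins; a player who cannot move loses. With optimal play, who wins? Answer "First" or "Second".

Positions where the player to move wins (W) vs loses (L):
i:   0  1  2  3  4  5  6  7  8  9 10
     L  L  L  L  W  W  W  W  W  W  L
Position 10 is L, so the second player wins.

Second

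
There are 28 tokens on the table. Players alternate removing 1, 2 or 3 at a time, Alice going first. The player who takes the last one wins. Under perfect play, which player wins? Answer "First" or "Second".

Mark each pile size as W (mover wins) or L (mover loses):
i:   0  1  2  3  4  5  6  7  8  9 10 11 12 13 14 15 16 17 18 19 20 21 22 23 24 25 26 27 28
     L  W  W  W  L  W  W  W  L  W  W  W  L  W  W  W  L  W  W  W  L  W  W  W  L  W  W  W  L
Position 28 is L, so the second player wins.

Second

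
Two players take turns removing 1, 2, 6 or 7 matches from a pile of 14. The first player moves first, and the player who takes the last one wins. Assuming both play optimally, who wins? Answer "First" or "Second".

Mark each pile size as W (mover wins) or L (mover loses):
i:   0  1  2  3  4  5  6  7  8  9 10 11 12 13 14
     L  W  W  L  W  W  W  W  L  W  W  L  W  W  W
Position 14 is W, so the first player wins.

First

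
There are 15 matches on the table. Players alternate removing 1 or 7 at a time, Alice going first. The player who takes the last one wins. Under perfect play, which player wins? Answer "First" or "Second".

First

i:   0  1  2  3  4  5  6  7  8  9 10 11 12 13 14 15
     L  W  L  W  L  W  L  W  L  W  L  W  L  W  L  W
Position 15 is W, so the first player wins.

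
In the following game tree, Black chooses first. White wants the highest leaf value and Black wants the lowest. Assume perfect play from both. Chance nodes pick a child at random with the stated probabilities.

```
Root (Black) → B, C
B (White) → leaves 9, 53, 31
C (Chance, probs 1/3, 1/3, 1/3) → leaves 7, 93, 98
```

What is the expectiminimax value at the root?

53

B (White): max(9, 53, 31) = 53
C (Chance): 1/3·7 + 1/3·93 + 1/3·98 = 66
Root (Black): min(53, 66) = 53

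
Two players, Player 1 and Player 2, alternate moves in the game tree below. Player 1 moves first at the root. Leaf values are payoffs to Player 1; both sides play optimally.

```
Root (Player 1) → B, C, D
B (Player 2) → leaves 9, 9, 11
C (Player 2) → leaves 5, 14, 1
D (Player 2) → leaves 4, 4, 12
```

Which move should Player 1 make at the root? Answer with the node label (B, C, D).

B

B (Player 2): min(9, 9, 11) = 9
C (Player 2): min(5, 14, 1) = 1
D (Player 2): min(4, 4, 12) = 4
Root (Player 1): max(9, 1, 4) = 9
Player 1 picks the child with the highest value: B (value 9).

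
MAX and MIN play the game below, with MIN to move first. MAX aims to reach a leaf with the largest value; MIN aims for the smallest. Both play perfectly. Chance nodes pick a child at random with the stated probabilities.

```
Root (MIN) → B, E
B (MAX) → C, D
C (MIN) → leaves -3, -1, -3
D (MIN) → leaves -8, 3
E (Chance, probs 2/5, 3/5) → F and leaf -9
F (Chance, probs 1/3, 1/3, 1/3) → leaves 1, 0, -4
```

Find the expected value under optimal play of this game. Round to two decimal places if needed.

C (MIN): min(-3, -1, -3) = -3
D (MIN): min(-8, 3) = -8
B (MAX): max(-3, -8) = -3
F (Chance): 1/3·1 + 1/3·0 + 1/3·-4 = -1
E (Chance): 2/5·-1 + 3/5·-9 = -5.8
Root (MIN): min(-3, -5.8) = -5.8

-5.8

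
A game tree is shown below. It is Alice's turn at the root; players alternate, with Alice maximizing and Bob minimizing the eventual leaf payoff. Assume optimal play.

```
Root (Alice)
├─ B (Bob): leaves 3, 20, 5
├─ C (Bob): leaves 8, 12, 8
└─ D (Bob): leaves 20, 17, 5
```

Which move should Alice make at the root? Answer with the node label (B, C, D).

B (Bob): min(3, 20, 5) = 3
C (Bob): min(8, 12, 8) = 8
D (Bob): min(20, 17, 5) = 5
Root (Alice): max(3, 8, 5) = 8
Alice picks the child with the highest value: C (value 8).

C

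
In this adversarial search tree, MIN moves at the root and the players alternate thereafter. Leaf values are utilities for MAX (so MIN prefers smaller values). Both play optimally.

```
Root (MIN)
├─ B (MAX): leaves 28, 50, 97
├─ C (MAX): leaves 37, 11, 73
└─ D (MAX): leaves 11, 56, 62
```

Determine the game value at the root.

B (MAX): max(28, 50, 97) = 97
C (MAX): max(37, 11, 73) = 73
D (MAX): max(11, 56, 62) = 62
Root (MIN): min(97, 73, 62) = 62

62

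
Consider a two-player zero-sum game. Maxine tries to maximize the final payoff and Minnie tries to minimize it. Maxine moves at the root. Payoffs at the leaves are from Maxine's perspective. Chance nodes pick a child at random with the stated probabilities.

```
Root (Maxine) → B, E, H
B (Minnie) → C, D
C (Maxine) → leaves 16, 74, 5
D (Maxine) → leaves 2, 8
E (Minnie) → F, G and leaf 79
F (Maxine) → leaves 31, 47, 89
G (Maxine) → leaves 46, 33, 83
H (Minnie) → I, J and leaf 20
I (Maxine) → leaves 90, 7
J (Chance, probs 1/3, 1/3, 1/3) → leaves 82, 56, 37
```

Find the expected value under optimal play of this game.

79

C (Maxine): max(16, 74, 5) = 74
D (Maxine): max(2, 8) = 8
B (Minnie): min(74, 8) = 8
F (Maxine): max(31, 47, 89) = 89
G (Maxine): max(46, 33, 83) = 83
E (Minnie): min(89, 83, 79) = 79
I (Maxine): max(90, 7) = 90
J (Chance): 1/3·82 + 1/3·56 + 1/3·37 = 58.33
H (Minnie): min(90, 58.33, 20) = 20
Root (Maxine): max(8, 79, 20) = 79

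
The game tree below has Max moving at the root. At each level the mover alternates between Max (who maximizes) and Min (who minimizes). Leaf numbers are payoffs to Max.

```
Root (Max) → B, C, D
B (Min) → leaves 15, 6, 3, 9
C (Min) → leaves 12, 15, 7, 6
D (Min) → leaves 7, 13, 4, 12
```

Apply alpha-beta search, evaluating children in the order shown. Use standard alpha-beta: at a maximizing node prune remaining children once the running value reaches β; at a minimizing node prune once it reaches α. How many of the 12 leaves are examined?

B [α=-∞,β=+∞]: v=3
C [α=3,β=+∞]: v=6
D [α=6,β=+∞]: v=4 after child 3 ≤ α → α-cutoff, skip 1
Root [α=-∞,β=+∞]: v=6
Leaves evaluated: 11 of 12.

11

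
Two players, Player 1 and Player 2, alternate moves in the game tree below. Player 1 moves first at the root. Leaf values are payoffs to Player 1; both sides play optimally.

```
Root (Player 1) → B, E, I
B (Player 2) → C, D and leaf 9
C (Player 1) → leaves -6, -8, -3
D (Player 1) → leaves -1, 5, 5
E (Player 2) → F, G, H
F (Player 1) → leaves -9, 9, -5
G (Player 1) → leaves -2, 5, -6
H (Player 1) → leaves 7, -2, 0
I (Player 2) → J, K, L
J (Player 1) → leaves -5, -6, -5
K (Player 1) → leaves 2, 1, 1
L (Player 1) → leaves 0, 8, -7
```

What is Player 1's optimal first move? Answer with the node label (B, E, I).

E

C (Player 1): max(-6, -8, -3) = -3
D (Player 1): max(-1, 5, 5) = 5
B (Player 2): min(-3, 5, 9) = -3
F (Player 1): max(-9, 9, -5) = 9
G (Player 1): max(-2, 5, -6) = 5
H (Player 1): max(7, -2, 0) = 7
E (Player 2): min(9, 5, 7) = 5
J (Player 1): max(-5, -6, -5) = -5
K (Player 1): max(2, 1, 1) = 2
L (Player 1): max(0, 8, -7) = 8
I (Player 2): min(-5, 2, 8) = -5
Root (Player 1): max(-3, 5, -5) = 5
Player 1 picks the child with the highest value: E (value 5).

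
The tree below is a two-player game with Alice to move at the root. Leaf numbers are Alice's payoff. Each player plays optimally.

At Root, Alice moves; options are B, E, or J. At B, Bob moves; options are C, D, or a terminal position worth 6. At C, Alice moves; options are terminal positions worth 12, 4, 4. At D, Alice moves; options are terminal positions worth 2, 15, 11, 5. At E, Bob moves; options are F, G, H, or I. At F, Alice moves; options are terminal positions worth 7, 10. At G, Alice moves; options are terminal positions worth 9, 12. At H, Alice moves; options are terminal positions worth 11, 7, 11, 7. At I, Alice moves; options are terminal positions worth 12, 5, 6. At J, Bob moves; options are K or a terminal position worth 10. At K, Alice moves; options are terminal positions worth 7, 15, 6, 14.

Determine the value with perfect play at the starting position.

C (Alice): max(12, 4, 4) = 12
D (Alice): max(2, 15, 11, 5) = 15
B (Bob): min(12, 15, 6) = 6
F (Alice): max(7, 10) = 10
G (Alice): max(9, 12) = 12
H (Alice): max(11, 7, 11, 7) = 11
I (Alice): max(12, 5, 6) = 12
E (Bob): min(10, 12, 11, 12) = 10
K (Alice): max(7, 15, 6, 14) = 15
J (Bob): min(15, 10) = 10
Root (Alice): max(6, 10, 10) = 10

10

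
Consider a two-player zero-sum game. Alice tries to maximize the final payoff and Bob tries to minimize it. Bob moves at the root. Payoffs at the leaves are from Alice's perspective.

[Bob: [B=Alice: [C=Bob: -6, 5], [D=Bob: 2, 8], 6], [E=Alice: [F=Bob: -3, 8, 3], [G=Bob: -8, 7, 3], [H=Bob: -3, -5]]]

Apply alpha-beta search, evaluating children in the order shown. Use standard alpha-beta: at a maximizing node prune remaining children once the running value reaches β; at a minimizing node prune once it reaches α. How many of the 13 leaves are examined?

C [α=-∞,β=+∞]: v=-6
D [α=-6,β=+∞]: v=2
B [α=-∞,β=+∞]: v=6
F [α=-∞,β=6]: v=-3
G [α=-3,β=6]: v=-8 after child 1 ≤ α → α-cutoff, skip 2
H [α=-3,β=6]: v=-3 after child 1 ≤ α → α-cutoff, skip 1
E [α=-∞,β=6]: v=-3
Root [α=-∞,β=+∞]: v=-3
Leaves evaluated: 10 of 13.

10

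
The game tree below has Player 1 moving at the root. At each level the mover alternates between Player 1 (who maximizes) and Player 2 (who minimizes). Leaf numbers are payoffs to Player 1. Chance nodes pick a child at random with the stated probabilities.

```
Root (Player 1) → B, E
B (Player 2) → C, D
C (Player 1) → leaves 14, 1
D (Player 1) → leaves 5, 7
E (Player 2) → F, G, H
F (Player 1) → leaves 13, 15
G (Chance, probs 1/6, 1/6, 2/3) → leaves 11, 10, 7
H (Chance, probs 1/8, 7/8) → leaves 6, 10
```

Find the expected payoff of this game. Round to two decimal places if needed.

C (Player 1): max(14, 1) = 14
D (Player 1): max(5, 7) = 7
B (Player 2): min(14, 7) = 7
F (Player 1): max(13, 15) = 15
G (Chance): 1/6·11 + 1/6·10 + 2/3·7 = 8.17
H (Chance): 1/8·6 + 7/8·10 = 9.5
E (Player 2): min(15, 8.17, 9.5) = 8.17
Root (Player 1): max(7, 8.17) = 8.17

8.17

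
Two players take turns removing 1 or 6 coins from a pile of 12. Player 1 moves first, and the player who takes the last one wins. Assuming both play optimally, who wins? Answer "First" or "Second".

W/L table (W = player to move can force a win):
i:   0  1  2  3  4  5  6  7  8  9 10 11 12
     L  W  L  W  L  W  W  L  W  L  W  L  W
Position 12 is W, so the first player wins.

First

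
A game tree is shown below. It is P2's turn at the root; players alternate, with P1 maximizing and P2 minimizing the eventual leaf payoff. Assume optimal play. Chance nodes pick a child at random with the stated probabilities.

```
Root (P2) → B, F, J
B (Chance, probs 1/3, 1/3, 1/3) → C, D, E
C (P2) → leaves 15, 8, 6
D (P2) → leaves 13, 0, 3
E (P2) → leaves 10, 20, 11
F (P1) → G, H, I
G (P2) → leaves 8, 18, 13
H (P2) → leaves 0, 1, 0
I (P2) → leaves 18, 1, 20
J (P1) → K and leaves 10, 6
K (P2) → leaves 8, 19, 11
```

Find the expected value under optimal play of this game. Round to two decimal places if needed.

C (P2): min(15, 8, 6) = 6
D (P2): min(13, 0, 3) = 0
E (P2): min(10, 20, 11) = 10
B (Chance): 1/3·6 + 1/3·0 + 1/3·10 = 5.33
G (P2): min(8, 18, 13) = 8
H (P2): min(0, 1, 0) = 0
I (P2): min(18, 1, 20) = 1
F (P1): max(8, 0, 1) = 8
K (P2): min(8, 19, 11) = 8
J (P1): max(8, 10, 6) = 10
Root (P2): min(5.33, 8, 10) = 5.33

5.33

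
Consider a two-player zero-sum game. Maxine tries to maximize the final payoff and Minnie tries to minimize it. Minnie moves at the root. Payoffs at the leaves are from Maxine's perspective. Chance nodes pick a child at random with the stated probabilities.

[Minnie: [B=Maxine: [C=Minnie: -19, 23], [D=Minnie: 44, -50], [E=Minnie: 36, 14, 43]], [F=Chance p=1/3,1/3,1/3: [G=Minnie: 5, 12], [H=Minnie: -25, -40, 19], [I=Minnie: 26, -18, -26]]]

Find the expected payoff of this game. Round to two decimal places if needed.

C (Minnie): min(-19, 23) = -19
D (Minnie): min(44, -50) = -50
E (Minnie): min(36, 14, 43) = 14
B (Maxine): max(-19, -50, 14) = 14
G (Minnie): min(5, 12) = 5
H (Minnie): min(-25, -40, 19) = -40
I (Minnie): min(26, -18, -26) = -26
F (Chance): 1/3·5 + 1/3·-40 + 1/3·-26 = -20.33
Root (Minnie): min(14, -20.33) = -20.33

-20.33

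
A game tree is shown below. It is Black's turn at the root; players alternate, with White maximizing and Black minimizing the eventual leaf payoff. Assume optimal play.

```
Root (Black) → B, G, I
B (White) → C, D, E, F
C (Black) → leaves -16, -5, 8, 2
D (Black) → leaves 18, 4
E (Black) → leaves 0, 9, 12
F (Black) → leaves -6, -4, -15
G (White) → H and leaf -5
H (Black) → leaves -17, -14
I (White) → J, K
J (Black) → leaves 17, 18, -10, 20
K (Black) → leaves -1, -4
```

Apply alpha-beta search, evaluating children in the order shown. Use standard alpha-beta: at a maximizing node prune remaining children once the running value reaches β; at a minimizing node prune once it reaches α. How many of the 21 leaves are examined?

17

C [α=-∞,β=+∞]: v=-16
D [α=-16,β=+∞]: v=4
E [α=4,β=+∞]: v=0 after child 1 ≤ α → α-cutoff, skip 2
F [α=4,β=+∞]: v=-6 after child 1 ≤ α → α-cutoff, skip 2
B [α=-∞,β=+∞]: v=4
H [α=-∞,β=4]: v=-17
G [α=-∞,β=4]: v=-5
J [α=-∞,β=-5]: v=-10
K [α=-10,β=-5]: v=-4
I [α=-∞,β=-5]: v=-4
Root [α=-∞,β=+∞]: v=-5
Leaves evaluated: 17 of 21.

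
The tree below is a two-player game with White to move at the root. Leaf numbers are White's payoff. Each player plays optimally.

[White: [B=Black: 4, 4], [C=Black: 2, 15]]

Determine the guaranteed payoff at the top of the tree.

B (Black): min(4, 4) = 4
C (Black): min(2, 15) = 2
Root (White): max(4, 2) = 4

4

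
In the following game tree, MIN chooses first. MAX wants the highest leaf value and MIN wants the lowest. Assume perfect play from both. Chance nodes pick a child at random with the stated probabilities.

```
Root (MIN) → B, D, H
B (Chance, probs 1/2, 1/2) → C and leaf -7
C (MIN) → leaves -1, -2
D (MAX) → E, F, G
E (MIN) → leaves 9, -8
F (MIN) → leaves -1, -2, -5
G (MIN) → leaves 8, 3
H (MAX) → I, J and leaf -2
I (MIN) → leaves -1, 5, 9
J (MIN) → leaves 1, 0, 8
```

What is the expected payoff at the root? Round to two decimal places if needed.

-4.5

C (MIN): min(-1, -2) = -2
B (Chance): 1/2·-2 + 1/2·-7 = -4.5
E (MIN): min(9, -8) = -8
F (MIN): min(-1, -2, -5) = -5
G (MIN): min(8, 3) = 3
D (MAX): max(-8, -5, 3) = 3
I (MIN): min(-1, 5, 9) = -1
J (MIN): min(1, 0, 8) = 0
H (MAX): max(-1, 0, -2) = 0
Root (MIN): min(-4.5, 3, 0) = -4.5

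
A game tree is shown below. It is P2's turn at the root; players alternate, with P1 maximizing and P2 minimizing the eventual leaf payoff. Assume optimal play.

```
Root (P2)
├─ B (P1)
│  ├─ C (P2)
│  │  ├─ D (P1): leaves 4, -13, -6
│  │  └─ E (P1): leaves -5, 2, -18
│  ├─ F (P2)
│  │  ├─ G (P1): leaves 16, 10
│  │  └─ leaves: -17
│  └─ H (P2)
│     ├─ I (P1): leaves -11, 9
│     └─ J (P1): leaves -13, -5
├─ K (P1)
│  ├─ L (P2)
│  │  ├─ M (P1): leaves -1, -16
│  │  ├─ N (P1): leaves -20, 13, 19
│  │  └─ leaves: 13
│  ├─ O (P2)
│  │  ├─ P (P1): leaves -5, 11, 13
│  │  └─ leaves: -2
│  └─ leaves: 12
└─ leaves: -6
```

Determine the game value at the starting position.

-6

D (P1): max(4, -13, -6) = 4
E (P1): max(-5, 2, -18) = 2
C (P2): min(4, 2) = 2
G (P1): max(16, 10) = 16
F (P2): min(16, -17) = -17
I (P1): max(-11, 9) = 9
J (P1): max(-13, -5) = -5
H (P2): min(9, -5) = -5
B (P1): max(2, -17, -5) = 2
M (P1): max(-1, -16) = -1
N (P1): max(-20, 13, 19) = 19
L (P2): min(-1, 19, 13) = -1
P (P1): max(-5, 11, 13) = 13
O (P2): min(13, -2) = -2
K (P1): max(-1, -2, 12) = 12
Root (P2): min(2, 12, -6) = -6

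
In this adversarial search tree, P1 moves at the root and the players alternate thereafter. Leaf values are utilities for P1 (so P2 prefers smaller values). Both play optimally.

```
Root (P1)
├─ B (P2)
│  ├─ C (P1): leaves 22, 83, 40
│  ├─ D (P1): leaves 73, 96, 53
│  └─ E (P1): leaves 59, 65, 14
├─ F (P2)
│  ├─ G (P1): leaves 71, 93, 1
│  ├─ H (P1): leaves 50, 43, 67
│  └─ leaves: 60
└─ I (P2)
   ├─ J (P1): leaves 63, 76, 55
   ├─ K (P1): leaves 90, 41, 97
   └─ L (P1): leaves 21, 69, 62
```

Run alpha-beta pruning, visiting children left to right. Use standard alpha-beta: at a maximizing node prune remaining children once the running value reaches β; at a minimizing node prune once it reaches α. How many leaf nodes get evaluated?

22

C [α=-∞,β=+∞]: v=83
D [α=-∞,β=83]: v=96 after child 2 ≥ β → β-cutoff, skip 1
E [α=-∞,β=83]: v=65
B [α=-∞,β=+∞]: v=65
G [α=65,β=+∞]: v=93
H [α=65,β=93]: v=67
F [α=65,β=+∞]: v=60
J [α=65,β=+∞]: v=76
K [α=65,β=76]: v=90 after child 1 ≥ β → β-cutoff, skip 2
L [α=65,β=76]: v=69
I [α=65,β=+∞]: v=69
Root [α=-∞,β=+∞]: v=69
Leaves evaluated: 22 of 25.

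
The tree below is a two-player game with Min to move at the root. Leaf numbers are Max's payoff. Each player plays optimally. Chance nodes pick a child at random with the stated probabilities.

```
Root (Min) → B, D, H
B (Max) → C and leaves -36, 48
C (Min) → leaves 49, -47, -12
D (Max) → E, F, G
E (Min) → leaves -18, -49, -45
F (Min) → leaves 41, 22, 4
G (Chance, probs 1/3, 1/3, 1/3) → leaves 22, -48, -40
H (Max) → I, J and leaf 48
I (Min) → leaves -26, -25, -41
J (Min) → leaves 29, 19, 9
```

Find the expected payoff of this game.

4

C (Min): min(49, -47, -12) = -47
B (Max): max(-47, -36, 48) = 48
E (Min): min(-18, -49, -45) = -49
F (Min): min(41, 22, 4) = 4
G (Chance): 1/3·22 + 1/3·-48 + 1/3·-40 = -22
D (Max): max(-49, 4, -22) = 4
I (Min): min(-26, -25, -41) = -41
J (Min): min(29, 19, 9) = 9
H (Max): max(-41, 9, 48) = 48
Root (Min): min(48, 4, 48) = 4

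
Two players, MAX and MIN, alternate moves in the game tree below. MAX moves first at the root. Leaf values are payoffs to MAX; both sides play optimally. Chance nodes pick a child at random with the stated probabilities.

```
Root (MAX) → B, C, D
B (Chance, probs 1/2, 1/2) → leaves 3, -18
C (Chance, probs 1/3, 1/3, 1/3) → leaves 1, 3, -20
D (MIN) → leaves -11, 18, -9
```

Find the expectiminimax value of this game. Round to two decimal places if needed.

-5.33

B (Chance): 1/2·3 + 1/2·-18 = -7.5
C (Chance): 1/3·1 + 1/3·3 + 1/3·-20 = -5.33
D (MIN): min(-11, 18, -9) = -11
Root (MAX): max(-7.5, -5.33, -11) = -5.33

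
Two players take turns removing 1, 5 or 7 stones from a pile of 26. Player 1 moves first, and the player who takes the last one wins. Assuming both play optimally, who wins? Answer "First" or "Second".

Compute winning (W) and losing (L) positions by backward induction:
i:   0  1  2  3  4  5  6  7  8  9 10 11 12 13 14 15 16 17 18 19 20 21 22 23 24 25 26
     L  W  L  W  L  W  L  W  L  W  L  W  L  W  L  W  L  W  L  W  L  W  L  W  L  W  L
Position 26 is L, so the second player wins.

Second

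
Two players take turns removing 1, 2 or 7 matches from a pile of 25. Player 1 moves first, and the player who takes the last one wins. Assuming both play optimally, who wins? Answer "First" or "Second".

Compute winning (W) and losing (L) positions by backward induction:
i:   0  1  2  3  4  5  6  7  8  9 10 11 12 13 14 15 16 17 18 19 20 21 22 23 24 25
     L  W  W  L  W  W  L  W  W  L  W  W  L  W  W  L  W  W  L  W  W  L  W  W  L  W
Position 25 is W, so the first player wins.

First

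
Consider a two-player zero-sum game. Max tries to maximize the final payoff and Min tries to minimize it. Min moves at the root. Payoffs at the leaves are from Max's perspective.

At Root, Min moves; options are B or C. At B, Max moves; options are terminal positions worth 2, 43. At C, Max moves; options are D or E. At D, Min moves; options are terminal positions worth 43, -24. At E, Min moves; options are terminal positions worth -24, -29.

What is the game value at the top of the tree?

-24

B (Max): max(2, 43) = 43
D (Min): min(43, -24) = -24
E (Min): min(-24, -29) = -29
C (Max): max(-24, -29) = -24
Root (Min): min(43, -24) = -24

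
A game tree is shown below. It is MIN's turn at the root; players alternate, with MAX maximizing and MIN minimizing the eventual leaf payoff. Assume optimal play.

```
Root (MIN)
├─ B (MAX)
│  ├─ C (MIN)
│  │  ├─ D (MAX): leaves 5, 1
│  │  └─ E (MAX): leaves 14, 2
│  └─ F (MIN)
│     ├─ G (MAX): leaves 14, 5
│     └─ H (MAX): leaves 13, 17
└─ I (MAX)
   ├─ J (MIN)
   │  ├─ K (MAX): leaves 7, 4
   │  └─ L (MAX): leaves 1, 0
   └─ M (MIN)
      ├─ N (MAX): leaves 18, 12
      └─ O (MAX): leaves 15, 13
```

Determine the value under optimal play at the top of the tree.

14

D (MAX): max(5, 1) = 5
E (MAX): max(14, 2) = 14
C (MIN): min(5, 14) = 5
G (MAX): max(14, 5) = 14
H (MAX): max(13, 17) = 17
F (MIN): min(14, 17) = 14
B (MAX): max(5, 14) = 14
K (MAX): max(7, 4) = 7
L (MAX): max(1, 0) = 1
J (MIN): min(7, 1) = 1
N (MAX): max(18, 12) = 18
O (MAX): max(15, 13) = 15
M (MIN): min(18, 15) = 15
I (MAX): max(1, 15) = 15
Root (MIN): min(14, 15) = 14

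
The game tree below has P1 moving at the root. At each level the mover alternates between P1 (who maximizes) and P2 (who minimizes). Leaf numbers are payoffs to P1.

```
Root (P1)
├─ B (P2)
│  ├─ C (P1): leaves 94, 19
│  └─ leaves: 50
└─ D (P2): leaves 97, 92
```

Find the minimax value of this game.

92

C (P1): max(94, 19) = 94
B (P2): min(94, 50) = 50
D (P2): min(97, 92) = 92
Root (P1): max(50, 92) = 92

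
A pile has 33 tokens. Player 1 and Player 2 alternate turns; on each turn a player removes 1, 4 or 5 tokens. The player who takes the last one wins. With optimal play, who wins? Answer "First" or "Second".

First

Mark each pile size as W (mover wins) or L (mover loses):
i:   0  1  2  3  4  5  6  7  8  9 10 11 12 13 14 15 16 17 18 19 20 21 22 23 24 25 26 27 28 29 30 31 32 33
     L  W  L  W  W  W  W  W  L  W  L  W  W  W  W  W  L  W  L  W  W  W  W  W  L  W  L  W  W  W  W  W  L  W
Position 33 is W, so the first player wins.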